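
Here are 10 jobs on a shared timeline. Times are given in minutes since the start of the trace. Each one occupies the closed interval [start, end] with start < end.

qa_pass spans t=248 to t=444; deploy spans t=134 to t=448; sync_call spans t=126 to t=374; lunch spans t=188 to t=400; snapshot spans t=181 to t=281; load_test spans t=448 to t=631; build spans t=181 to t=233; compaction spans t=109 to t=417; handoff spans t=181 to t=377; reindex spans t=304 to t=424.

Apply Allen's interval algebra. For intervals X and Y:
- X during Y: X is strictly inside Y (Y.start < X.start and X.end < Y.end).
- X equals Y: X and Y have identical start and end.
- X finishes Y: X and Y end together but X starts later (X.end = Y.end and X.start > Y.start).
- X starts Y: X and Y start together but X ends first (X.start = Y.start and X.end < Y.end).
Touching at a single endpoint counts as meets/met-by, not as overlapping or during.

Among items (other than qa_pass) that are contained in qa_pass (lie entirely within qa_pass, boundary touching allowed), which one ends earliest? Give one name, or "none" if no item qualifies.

reindex

Target qa_pass = [t=248, t=444].
build [t=181, t=233] → before → excluded.
compaction [t=109, t=417] → overlaps → excluded.
deploy [t=134, t=448] → contains → excluded.
handoff [t=181, t=377] → overlaps → excluded.
load_test [t=448, t=631] → after → excluded.
lunch [t=188, t=400] → overlaps → excluded.
reindex [t=304, t=424] → during → candidate.
snapshot [t=181, t=281] → overlaps → excluded.
sync_call [t=126, t=374] → overlaps → excluded.
Among candidates, earliest end is t=424 → reindex.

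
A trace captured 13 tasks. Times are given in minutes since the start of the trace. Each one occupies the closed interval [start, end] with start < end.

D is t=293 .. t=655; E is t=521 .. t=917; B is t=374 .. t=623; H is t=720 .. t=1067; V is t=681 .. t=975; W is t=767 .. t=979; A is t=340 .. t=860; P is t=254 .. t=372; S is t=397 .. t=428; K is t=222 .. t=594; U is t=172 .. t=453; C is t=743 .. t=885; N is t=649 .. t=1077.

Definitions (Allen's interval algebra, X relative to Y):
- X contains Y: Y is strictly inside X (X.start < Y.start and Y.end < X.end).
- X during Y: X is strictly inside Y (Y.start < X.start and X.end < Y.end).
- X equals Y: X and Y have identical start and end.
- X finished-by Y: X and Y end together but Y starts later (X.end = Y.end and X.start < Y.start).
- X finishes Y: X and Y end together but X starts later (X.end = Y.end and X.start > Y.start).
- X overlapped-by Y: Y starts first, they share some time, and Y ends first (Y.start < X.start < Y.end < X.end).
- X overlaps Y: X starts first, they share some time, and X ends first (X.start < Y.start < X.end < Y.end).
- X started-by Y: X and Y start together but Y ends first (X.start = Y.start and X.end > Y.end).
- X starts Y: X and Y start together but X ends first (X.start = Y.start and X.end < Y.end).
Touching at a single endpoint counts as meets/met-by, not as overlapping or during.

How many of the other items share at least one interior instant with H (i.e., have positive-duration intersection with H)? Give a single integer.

6

Target H = [t=720, t=1067].
A [t=340, t=860] → overlaps → counts.
B [t=374, t=623] → before → no.
C [t=743, t=885] → during → counts.
D [t=293, t=655] → before → no.
E [t=521, t=917] → overlaps → counts.
K [t=222, t=594] → before → no.
N [t=649, t=1077] → contains → counts.
P [t=254, t=372] → before → no.
S [t=397, t=428] → before → no.
U [t=172, t=453] → before → no.
V [t=681, t=975] → overlaps → counts.
W [t=767, t=979] → during → counts.
Total: 6.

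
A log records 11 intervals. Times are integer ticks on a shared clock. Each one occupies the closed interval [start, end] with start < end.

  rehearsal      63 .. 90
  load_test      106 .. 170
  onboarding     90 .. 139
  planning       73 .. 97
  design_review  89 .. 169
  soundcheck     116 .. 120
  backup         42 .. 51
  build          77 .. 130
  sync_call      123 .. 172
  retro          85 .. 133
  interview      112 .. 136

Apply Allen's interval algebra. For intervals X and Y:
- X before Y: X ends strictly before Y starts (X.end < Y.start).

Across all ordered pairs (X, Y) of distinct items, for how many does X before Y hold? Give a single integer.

19

Checking all 110 ordered pairs for relation 'before'; matching pairs in alphabetical order:
(backup, build): backup before build ✓
(backup, design_review): backup before design_review ✓
(backup, interview): backup before interview ✓
(backup, load_test): backup before load_test ✓
(backup, onboarding): backup before onboarding ✓
(backup, planning): backup before planning ✓
(backup, rehearsal): backup before rehearsal ✓
(backup, retro): backup before retro ✓
(backup, soundcheck): backup before soundcheck ✓
(backup, sync_call): backup before sync_call ✓
(planning, interview): planning before interview ✓
(planning, load_test): planning before load_test ✓
(planning, soundcheck): planning before soundcheck ✓
(planning, sync_call): planning before sync_call ✓
(rehearsal, interview): rehearsal before interview ✓
(rehearsal, load_test): rehearsal before load_test ✓
(rehearsal, soundcheck): rehearsal before soundcheck ✓
(rehearsal, sync_call): rehearsal before sync_call ✓
(soundcheck, sync_call): soundcheck before sync_call ✓
Count: 19.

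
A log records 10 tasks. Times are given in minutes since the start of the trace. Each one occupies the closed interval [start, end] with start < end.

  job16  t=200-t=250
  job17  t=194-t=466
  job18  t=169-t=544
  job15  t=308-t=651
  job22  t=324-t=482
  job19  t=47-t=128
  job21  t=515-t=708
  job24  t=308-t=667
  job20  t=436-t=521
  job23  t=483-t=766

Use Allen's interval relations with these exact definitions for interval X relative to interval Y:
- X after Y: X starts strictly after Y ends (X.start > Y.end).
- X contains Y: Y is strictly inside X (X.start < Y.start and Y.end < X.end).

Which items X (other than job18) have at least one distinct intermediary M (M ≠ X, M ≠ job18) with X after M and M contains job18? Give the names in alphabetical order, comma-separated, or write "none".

Target job18 = [t=169, t=544].
Intermediaries M with M contains job18: none.
Union: none.

none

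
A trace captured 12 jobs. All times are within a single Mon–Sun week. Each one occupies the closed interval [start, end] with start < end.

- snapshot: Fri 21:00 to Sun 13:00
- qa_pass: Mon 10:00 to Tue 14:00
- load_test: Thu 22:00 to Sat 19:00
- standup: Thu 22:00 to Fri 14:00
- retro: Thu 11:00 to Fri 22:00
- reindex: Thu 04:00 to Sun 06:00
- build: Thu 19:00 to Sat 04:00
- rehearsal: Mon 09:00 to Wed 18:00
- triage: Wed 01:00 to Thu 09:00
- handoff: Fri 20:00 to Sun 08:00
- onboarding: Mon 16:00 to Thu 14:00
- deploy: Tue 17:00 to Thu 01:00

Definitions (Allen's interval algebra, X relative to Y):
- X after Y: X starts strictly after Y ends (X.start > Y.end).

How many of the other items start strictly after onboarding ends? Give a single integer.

5

Target onboarding = [Mon 16:00, Thu 14:00].
build [Thu 19:00, Sat 04:00] → after → counts.
deploy [Tue 17:00, Thu 01:00] → during → no.
handoff [Fri 20:00, Sun 08:00] → after → counts.
load_test [Thu 22:00, Sat 19:00] → after → counts.
qa_pass [Mon 10:00, Tue 14:00] → overlaps → no.
rehearsal [Mon 09:00, Wed 18:00] → overlaps → no.
reindex [Thu 04:00, Sun 06:00] → overlapped-by → no.
retro [Thu 11:00, Fri 22:00] → overlapped-by → no.
snapshot [Fri 21:00, Sun 13:00] → after → counts.
standup [Thu 22:00, Fri 14:00] → after → counts.
triage [Wed 01:00, Thu 09:00] → during → no.
Total: 5.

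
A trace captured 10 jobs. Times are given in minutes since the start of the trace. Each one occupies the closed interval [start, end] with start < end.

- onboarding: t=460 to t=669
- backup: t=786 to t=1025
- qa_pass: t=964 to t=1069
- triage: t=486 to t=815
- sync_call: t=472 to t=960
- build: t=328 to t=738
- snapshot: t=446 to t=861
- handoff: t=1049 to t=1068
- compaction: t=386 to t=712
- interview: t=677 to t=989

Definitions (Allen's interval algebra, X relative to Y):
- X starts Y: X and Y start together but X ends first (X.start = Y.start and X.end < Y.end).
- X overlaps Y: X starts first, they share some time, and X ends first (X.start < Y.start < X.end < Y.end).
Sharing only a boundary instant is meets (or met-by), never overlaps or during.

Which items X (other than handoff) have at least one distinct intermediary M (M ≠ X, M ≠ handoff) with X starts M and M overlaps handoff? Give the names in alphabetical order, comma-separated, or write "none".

none

Target handoff = [t=1049, t=1068].
Intermediaries M with M overlaps handoff: none.
Union: none.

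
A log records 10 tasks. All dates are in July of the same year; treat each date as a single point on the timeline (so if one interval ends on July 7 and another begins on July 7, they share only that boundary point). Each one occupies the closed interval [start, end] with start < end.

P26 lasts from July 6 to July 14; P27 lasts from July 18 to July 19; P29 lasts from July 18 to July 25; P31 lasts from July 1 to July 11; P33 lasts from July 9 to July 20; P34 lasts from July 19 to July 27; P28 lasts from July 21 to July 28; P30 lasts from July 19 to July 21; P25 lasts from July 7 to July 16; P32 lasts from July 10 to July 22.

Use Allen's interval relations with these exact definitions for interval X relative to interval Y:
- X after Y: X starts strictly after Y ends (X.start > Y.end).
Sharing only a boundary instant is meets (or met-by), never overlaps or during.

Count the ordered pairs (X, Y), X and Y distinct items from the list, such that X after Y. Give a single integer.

17

Checking all 90 ordered pairs for relation 'after'; matching pairs in alphabetical order:
(P27, P25): P27 after P25 ✓
(P27, P26): P27 after P26 ✓
(P27, P31): P27 after P31 ✓
(P28, P25): P28 after P25 ✓
(P28, P26): P28 after P26 ✓
(P28, P27): P28 after P27 ✓
(P28, P31): P28 after P31 ✓
(P28, P33): P28 after P33 ✓
(P29, P25): P29 after P25 ✓
(P29, P26): P29 after P26 ✓
(P29, P31): P29 after P31 ✓
(P30, P25): P30 after P25 ✓
(P30, P26): P30 after P26 ✓
(P30, P31): P30 after P31 ✓
(P34, P25): P34 after P25 ✓
(P34, P26): P34 after P26 ✓
(P34, P31): P34 after P31 ✓
Count: 17.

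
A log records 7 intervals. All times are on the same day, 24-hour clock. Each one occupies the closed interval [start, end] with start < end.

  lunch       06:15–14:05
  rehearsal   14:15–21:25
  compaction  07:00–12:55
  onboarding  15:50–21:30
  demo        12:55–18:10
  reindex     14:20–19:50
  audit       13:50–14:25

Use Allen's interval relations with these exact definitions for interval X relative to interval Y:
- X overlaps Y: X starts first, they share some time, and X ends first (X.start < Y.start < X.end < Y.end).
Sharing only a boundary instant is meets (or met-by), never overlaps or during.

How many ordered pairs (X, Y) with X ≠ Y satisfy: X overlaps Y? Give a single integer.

9

Checking all 42 ordered pairs for relation 'overlaps'; matching pairs in alphabetical order:
(audit, rehearsal): audit overlaps rehearsal ✓
(audit, reindex): audit overlaps reindex ✓
(demo, onboarding): demo overlaps onboarding ✓
(demo, rehearsal): demo overlaps rehearsal ✓
(demo, reindex): demo overlaps reindex ✓
(lunch, audit): lunch overlaps audit ✓
(lunch, demo): lunch overlaps demo ✓
(rehearsal, onboarding): rehearsal overlaps onboarding ✓
(reindex, onboarding): reindex overlaps onboarding ✓
Count: 9.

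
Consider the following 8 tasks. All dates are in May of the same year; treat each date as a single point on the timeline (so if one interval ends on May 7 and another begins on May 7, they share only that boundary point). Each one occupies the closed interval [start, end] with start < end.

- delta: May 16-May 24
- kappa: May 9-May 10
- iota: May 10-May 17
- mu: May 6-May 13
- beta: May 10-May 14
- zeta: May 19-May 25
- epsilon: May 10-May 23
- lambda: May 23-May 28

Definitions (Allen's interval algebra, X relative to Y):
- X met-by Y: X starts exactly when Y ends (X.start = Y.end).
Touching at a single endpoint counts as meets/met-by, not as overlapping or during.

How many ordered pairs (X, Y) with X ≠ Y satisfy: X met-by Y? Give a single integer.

Checking all 56 ordered pairs for relation 'met-by'; matching pairs in alphabetical order:
(beta, kappa): beta met-by kappa ✓
(epsilon, kappa): epsilon met-by kappa ✓
(iota, kappa): iota met-by kappa ✓
(lambda, epsilon): lambda met-by epsilon ✓
Count: 4.

4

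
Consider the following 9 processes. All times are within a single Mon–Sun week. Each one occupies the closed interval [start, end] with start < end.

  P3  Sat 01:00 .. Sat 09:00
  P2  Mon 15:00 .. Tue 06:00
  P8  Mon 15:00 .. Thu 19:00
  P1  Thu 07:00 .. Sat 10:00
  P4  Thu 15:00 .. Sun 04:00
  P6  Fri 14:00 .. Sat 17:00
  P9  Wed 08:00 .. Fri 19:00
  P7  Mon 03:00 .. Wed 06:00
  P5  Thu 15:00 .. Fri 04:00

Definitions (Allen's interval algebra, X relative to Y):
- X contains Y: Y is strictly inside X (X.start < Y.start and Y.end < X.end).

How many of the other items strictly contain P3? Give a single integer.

3

Target P3 = [Sat 01:00, Sat 09:00].
P1 [Thu 07:00, Sat 10:00] → contains → counts.
P2 [Mon 15:00, Tue 06:00] → before → no.
P4 [Thu 15:00, Sun 04:00] → contains → counts.
P5 [Thu 15:00, Fri 04:00] → before → no.
P6 [Fri 14:00, Sat 17:00] → contains → counts.
P7 [Mon 03:00, Wed 06:00] → before → no.
P8 [Mon 15:00, Thu 19:00] → before → no.
P9 [Wed 08:00, Fri 19:00] → before → no.
Total: 3.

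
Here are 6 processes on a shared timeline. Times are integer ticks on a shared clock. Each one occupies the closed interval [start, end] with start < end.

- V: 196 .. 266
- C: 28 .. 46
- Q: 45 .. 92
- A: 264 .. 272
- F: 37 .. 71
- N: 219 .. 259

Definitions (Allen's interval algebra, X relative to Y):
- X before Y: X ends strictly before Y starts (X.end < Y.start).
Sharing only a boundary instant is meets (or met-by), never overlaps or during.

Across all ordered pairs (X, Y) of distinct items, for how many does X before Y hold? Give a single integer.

Checking all 30 ordered pairs for relation 'before'; matching pairs in alphabetical order:
(C, A): C before A ✓
(C, N): C before N ✓
(C, V): C before V ✓
(F, A): F before A ✓
(F, N): F before N ✓
(F, V): F before V ✓
(N, A): N before A ✓
(Q, A): Q before A ✓
(Q, N): Q before N ✓
(Q, V): Q before V ✓
Count: 10.

10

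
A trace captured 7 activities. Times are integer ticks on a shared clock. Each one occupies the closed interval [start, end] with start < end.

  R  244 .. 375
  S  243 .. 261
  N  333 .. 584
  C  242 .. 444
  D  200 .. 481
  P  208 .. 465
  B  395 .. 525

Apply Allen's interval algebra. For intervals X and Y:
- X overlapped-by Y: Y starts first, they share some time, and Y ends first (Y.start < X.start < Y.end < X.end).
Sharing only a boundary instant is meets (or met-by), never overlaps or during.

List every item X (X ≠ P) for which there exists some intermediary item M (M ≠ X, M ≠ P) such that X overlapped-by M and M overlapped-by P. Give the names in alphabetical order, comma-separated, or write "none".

none

Target P = [208, 465].
Intermediaries M with M overlapped-by P: B, N.
Via B — items with X overlapped-by B: none.
Via N — items with X overlapped-by N: none.
Union: none.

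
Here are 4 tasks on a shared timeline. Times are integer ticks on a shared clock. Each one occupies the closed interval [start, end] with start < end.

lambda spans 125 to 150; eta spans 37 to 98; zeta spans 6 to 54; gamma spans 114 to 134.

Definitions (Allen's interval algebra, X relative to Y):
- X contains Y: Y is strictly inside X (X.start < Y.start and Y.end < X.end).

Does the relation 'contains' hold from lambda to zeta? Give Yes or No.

lambda = [125, 150], zeta = [6, 54].
Actual relation of lambda to zeta: after.
Asked whether 'contains' holds → No.

No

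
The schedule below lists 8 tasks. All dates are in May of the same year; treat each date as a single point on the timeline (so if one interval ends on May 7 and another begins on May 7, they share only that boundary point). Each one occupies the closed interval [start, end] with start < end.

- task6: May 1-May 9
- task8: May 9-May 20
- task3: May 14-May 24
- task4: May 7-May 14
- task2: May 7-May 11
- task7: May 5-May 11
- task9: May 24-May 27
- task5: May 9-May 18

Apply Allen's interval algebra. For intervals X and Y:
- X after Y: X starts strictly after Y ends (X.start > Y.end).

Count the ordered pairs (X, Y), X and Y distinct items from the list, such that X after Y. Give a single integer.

Checking all 56 ordered pairs for relation 'after'; matching pairs in alphabetical order:
(task3, task2): task3 after task2 ✓
(task3, task6): task3 after task6 ✓
(task3, task7): task3 after task7 ✓
(task9, task2): task9 after task2 ✓
(task9, task4): task9 after task4 ✓
(task9, task5): task9 after task5 ✓
(task9, task6): task9 after task6 ✓
(task9, task7): task9 after task7 ✓
(task9, task8): task9 after task8 ✓
Count: 9.

9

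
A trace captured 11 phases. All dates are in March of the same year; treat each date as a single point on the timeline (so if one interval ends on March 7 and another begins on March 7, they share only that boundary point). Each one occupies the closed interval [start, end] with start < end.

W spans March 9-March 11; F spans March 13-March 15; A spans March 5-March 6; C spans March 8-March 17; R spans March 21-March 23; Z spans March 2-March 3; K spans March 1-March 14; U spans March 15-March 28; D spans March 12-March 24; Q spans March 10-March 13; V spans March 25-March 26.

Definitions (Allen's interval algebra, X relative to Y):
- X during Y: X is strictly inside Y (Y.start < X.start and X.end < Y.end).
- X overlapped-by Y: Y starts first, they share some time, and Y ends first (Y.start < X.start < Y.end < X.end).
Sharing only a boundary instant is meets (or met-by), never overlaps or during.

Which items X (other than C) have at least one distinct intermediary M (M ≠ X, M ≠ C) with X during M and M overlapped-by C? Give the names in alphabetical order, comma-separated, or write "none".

F, R, V

Target C = [March 8, March 17].
Intermediaries M with M overlapped-by C: D, U.
Via D — items with X during D: F, R.
Via U — items with X during U: R, V.
Union: F, R, V.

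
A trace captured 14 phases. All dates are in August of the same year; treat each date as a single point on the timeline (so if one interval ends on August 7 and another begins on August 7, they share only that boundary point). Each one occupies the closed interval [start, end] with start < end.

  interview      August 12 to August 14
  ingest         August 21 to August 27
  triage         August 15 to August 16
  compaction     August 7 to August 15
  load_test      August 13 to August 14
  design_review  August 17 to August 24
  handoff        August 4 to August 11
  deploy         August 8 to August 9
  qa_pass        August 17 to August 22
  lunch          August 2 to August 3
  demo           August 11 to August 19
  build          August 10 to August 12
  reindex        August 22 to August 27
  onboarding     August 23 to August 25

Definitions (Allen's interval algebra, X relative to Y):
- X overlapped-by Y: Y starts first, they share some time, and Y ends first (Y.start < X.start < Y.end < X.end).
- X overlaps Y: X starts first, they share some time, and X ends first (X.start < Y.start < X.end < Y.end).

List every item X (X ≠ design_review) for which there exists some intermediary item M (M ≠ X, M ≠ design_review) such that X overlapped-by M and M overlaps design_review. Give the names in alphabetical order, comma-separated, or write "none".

Target design_review = [August 17, August 24].
Intermediaries M with M overlaps design_review: demo.
Via demo — items with X overlapped-by demo: qa_pass.
Union: qa_pass.

qa_pass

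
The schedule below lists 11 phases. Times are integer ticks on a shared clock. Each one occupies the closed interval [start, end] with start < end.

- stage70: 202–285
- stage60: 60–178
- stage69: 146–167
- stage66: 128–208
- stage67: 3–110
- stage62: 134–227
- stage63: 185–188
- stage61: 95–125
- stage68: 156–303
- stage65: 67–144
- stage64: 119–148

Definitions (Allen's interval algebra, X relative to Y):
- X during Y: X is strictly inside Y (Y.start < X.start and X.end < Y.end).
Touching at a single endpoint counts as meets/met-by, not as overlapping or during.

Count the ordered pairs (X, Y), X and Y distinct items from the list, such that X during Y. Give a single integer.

Checking all 110 ordered pairs for relation 'during'; matching pairs in alphabetical order:
(stage61, stage60): stage61 during stage60 ✓
(stage61, stage65): stage61 during stage65 ✓
(stage63, stage62): stage63 during stage62 ✓
(stage63, stage66): stage63 during stage66 ✓
(stage63, stage68): stage63 during stage68 ✓
(stage64, stage60): stage64 during stage60 ✓
(stage65, stage60): stage65 during stage60 ✓
(stage69, stage60): stage69 during stage60 ✓
(stage69, stage62): stage69 during stage62 ✓
(stage69, stage66): stage69 during stage66 ✓
(stage70, stage68): stage70 during stage68 ✓
Count: 11.

11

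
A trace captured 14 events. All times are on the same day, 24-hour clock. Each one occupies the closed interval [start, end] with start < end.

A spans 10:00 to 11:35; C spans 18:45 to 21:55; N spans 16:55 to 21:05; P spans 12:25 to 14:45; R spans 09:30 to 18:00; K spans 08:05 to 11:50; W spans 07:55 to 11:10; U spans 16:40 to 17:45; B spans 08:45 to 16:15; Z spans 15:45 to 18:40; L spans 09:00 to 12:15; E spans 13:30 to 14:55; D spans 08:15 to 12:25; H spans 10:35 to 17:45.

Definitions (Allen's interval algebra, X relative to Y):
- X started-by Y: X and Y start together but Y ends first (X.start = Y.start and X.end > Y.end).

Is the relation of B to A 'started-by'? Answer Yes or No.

B = [08:45, 16:15], A = [10:00, 11:35].
Actual relation of B to A: contains.
Asked whether 'started-by' holds → No.

No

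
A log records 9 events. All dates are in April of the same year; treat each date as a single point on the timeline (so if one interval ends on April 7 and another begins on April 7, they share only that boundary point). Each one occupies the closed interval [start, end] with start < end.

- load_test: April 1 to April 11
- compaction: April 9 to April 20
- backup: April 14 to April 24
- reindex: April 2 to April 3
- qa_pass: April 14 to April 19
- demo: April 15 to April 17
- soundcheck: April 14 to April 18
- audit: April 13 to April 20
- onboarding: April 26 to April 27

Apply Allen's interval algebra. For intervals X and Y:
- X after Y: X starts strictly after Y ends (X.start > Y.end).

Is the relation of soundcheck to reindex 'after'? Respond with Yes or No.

Yes

soundcheck = [April 14, April 18], reindex = [April 2, April 3].
Actual relation of soundcheck to reindex: after.
Asked whether 'after' holds → Yes.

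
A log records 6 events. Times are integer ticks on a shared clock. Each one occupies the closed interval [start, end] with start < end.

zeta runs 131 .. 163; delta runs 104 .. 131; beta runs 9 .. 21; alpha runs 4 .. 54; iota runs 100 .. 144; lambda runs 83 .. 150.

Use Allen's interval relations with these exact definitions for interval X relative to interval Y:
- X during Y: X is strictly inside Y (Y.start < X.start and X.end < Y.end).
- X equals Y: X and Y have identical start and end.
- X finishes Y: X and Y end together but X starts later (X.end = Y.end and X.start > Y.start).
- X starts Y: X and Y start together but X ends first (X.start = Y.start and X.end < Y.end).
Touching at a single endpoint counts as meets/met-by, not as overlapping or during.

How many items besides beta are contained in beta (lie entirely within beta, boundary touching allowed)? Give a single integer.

Target beta = [9, 21].
alpha [4, 54] → contains → no.
delta [104, 131] → after → no.
iota [100, 144] → after → no.
lambda [83, 150] → after → no.
zeta [131, 163] → after → no.
Total: 0.

0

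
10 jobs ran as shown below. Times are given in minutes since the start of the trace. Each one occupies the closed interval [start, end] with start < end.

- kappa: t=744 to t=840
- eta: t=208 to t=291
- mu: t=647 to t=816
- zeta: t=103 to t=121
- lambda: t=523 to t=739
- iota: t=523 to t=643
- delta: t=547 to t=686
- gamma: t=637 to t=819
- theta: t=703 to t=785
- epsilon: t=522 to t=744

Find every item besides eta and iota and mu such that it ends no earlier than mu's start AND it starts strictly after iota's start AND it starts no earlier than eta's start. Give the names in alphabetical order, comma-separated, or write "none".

Conditions: its end is no earlier than mu's start (X.end >= t=647) AND its start is strictly after iota's start (X.start > t=523) AND its start is no earlier than eta's start (X.start >= t=208).
delta: end t=686 >= t=647? ✓; start t=547 > t=523? ✓; start t=547 >= t=208? ✓ → yes.
epsilon: end t=744 >= t=647? ✓; start t=522 > t=523? ✗; start t=522 >= t=208? ✓ → no.
gamma: end t=819 >= t=647? ✓; start t=637 > t=523? ✓; start t=637 >= t=208? ✓ → yes.
kappa: end t=840 >= t=647? ✓; start t=744 > t=523? ✓; start t=744 >= t=208? ✓ → yes.
lambda: end t=739 >= t=647? ✓; start t=523 > t=523? ✗; start t=523 >= t=208? ✓ → no.
theta: end t=785 >= t=647? ✓; start t=703 > t=523? ✓; start t=703 >= t=208? ✓ → yes.
zeta: end t=121 >= t=647? ✗; start t=103 > t=523? ✗; start t=103 >= t=208? ✗ → no.
Result: delta, gamma, kappa, theta.

delta, gamma, kappa, theta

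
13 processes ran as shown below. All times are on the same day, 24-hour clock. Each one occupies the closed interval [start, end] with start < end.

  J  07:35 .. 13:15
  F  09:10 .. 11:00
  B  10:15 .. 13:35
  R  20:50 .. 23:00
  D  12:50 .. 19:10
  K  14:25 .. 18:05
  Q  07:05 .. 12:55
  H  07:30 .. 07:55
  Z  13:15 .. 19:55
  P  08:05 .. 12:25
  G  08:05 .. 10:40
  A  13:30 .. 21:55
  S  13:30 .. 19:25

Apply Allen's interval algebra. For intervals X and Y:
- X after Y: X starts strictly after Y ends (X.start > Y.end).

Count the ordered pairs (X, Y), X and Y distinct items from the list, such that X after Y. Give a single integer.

43

Checking all 156 ordered pairs for relation 'after'; matching pairs in alphabetical order:
(A, F): A after F ✓
(A, G): A after G ✓
(A, H): A after H ✓
(A, J): A after J ✓
(A, P): A after P ✓
(A, Q): A after Q ✓
(B, H): B after H ✓
(D, F): D after F ✓
(D, G): D after G ✓
(D, H): D after H ✓
(D, P): D after P ✓
(F, H): F after H ✓
(G, H): G after H ✓
(K, B): K after B ✓
(K, F): K after F ✓
(K, G): K after G ✓
(K, H): K after H ✓
(K, J): K after J ✓
(K, P): K after P ✓
(K, Q): K after Q ✓
(P, H): P after H ✓
(R, B): R after B ✓
(R, D): R after D ✓
(R, F): R after F ✓
... plus 19 further pairs not listed.
Count: 43.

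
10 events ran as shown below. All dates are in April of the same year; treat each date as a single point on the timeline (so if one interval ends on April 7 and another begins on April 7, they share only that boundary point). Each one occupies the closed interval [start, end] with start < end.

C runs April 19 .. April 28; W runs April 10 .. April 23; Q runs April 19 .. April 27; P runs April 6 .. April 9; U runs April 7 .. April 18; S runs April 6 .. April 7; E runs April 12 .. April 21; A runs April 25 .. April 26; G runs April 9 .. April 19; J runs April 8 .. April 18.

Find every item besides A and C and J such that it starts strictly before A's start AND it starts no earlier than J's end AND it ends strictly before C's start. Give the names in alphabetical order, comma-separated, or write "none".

Conditions: its start is strictly before A's start (X.start < April 25) AND its start is no earlier than J's end (X.start >= April 18) AND its end is strictly before C's start (X.end < April 19).
E: start April 12 < April 25? ✓; start April 12 >= April 18? ✗; end April 21 < April 19? ✗ → no.
G: start April 9 < April 25? ✓; start April 9 >= April 18? ✗; end April 19 < April 19? ✗ → no.
P: start April 6 < April 25? ✓; start April 6 >= April 18? ✗; end April 9 < April 19? ✓ → no.
Q: start April 19 < April 25? ✓; start April 19 >= April 18? ✓; end April 27 < April 19? ✗ → no.
S: start April 6 < April 25? ✓; start April 6 >= April 18? ✗; end April 7 < April 19? ✓ → no.
U: start April 7 < April 25? ✓; start April 7 >= April 18? ✗; end April 18 < April 19? ✓ → no.
W: start April 10 < April 25? ✓; start April 10 >= April 18? ✗; end April 23 < April 19? ✗ → no.
Result: none.

none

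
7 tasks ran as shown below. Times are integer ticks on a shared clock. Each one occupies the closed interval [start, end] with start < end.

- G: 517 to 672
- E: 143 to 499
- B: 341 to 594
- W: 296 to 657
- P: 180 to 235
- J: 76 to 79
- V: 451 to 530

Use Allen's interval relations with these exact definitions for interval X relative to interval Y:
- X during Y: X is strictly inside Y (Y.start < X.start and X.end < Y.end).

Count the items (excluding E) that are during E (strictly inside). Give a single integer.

1

Target E = [143, 499].
B [341, 594] → overlapped-by → no.
G [517, 672] → after → no.
J [76, 79] → before → no.
P [180, 235] → during → counts.
V [451, 530] → overlapped-by → no.
W [296, 657] → overlapped-by → no.
Total: 1.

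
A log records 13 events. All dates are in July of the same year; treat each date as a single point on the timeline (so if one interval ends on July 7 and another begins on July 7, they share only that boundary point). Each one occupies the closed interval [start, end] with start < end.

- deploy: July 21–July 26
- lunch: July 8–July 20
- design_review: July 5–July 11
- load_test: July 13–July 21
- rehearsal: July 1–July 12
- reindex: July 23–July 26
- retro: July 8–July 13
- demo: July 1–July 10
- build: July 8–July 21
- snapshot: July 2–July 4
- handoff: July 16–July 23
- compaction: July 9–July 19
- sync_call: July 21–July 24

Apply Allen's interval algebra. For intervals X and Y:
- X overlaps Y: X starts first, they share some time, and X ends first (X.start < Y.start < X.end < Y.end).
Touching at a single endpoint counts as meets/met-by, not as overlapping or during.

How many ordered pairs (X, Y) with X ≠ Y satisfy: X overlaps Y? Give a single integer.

23

Checking all 156 ordered pairs for relation 'overlaps'; matching pairs in alphabetical order:
(build, handoff): build overlaps handoff ✓
(compaction, handoff): compaction overlaps handoff ✓
(compaction, load_test): compaction overlaps load_test ✓
(demo, build): demo overlaps build ✓
(demo, compaction): demo overlaps compaction ✓
(demo, design_review): demo overlaps design_review ✓
(demo, lunch): demo overlaps lunch ✓
(demo, retro): demo overlaps retro ✓
(design_review, build): design_review overlaps build ✓
(design_review, compaction): design_review overlaps compaction ✓
(design_review, lunch): design_review overlaps lunch ✓
(design_review, retro): design_review overlaps retro ✓
(handoff, deploy): handoff overlaps deploy ✓
(handoff, sync_call): handoff overlaps sync_call ✓
(load_test, handoff): load_test overlaps handoff ✓
(lunch, handoff): lunch overlaps handoff ✓
(lunch, load_test): lunch overlaps load_test ✓
(rehearsal, build): rehearsal overlaps build ✓
(rehearsal, compaction): rehearsal overlaps compaction ✓
(rehearsal, lunch): rehearsal overlaps lunch ✓
(rehearsal, retro): rehearsal overlaps retro ✓
(retro, compaction): retro overlaps compaction ✓
(sync_call, reindex): sync_call overlaps reindex ✓
Count: 23.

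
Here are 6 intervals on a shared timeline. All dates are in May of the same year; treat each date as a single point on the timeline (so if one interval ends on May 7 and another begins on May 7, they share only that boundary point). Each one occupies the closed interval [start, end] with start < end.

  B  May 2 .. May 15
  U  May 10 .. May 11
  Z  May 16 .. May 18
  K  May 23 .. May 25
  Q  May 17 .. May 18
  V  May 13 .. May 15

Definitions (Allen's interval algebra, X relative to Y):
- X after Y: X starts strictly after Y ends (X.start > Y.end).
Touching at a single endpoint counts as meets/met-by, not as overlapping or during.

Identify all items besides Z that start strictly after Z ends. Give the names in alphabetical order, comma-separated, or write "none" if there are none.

Target Z = [May 16, May 18].
B [May 2, May 15] → before → no.
K [May 23, May 25] → after → yes.
Q [May 17, May 18] → finishes → no.
U [May 10, May 11] → before → no.
V [May 13, May 15] → before → no.
Result: K.

K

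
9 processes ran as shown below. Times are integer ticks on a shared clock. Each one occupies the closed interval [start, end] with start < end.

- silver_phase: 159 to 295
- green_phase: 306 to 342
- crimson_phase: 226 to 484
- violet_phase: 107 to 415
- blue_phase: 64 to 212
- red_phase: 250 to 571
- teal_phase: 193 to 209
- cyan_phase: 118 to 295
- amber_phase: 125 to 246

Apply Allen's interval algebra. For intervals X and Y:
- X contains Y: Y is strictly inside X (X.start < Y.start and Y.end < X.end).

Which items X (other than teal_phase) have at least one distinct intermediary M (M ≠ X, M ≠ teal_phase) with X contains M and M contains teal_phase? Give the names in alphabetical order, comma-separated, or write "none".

cyan_phase, violet_phase

Target teal_phase = [193, 209].
Intermediaries M with M contains teal_phase: amber_phase, blue_phase, cyan_phase, silver_phase, violet_phase.
Via amber_phase — items with X contains amber_phase: cyan_phase, violet_phase.
Via blue_phase — items with X contains blue_phase: none.
Via cyan_phase — items with X contains cyan_phase: violet_phase.
Via silver_phase — items with X contains silver_phase: violet_phase.
Via violet_phase — items with X contains violet_phase: none.
Union: cyan_phase, violet_phase.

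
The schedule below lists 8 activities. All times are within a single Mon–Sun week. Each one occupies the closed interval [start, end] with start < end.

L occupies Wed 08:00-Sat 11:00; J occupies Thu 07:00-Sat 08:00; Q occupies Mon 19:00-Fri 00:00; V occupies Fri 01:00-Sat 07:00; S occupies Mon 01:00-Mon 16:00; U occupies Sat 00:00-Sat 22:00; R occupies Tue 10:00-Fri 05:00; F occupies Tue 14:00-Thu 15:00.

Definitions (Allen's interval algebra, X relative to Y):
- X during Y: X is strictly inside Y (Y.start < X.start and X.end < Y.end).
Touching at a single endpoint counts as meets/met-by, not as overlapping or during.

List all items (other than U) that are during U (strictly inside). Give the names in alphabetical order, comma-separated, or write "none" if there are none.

none

Target U = [Sat 00:00, Sat 22:00].
F [Tue 14:00, Thu 15:00] → before → no.
J [Thu 07:00, Sat 08:00] → overlaps → no.
L [Wed 08:00, Sat 11:00] → overlaps → no.
Q [Mon 19:00, Fri 00:00] → before → no.
R [Tue 10:00, Fri 05:00] → before → no.
S [Mon 01:00, Mon 16:00] → before → no.
V [Fri 01:00, Sat 07:00] → overlaps → no.
Result: none.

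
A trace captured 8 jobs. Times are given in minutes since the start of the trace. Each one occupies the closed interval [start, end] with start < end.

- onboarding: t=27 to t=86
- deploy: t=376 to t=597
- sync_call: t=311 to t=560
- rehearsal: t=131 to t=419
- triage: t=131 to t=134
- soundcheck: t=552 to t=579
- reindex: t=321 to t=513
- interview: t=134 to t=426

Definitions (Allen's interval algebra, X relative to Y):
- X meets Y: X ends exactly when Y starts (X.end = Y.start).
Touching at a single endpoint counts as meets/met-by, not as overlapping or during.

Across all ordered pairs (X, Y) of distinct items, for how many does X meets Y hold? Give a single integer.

Checking all 56 ordered pairs for relation 'meets'; matching pairs in alphabetical order:
(triage, interview): triage meets interview ✓
Count: 1.

1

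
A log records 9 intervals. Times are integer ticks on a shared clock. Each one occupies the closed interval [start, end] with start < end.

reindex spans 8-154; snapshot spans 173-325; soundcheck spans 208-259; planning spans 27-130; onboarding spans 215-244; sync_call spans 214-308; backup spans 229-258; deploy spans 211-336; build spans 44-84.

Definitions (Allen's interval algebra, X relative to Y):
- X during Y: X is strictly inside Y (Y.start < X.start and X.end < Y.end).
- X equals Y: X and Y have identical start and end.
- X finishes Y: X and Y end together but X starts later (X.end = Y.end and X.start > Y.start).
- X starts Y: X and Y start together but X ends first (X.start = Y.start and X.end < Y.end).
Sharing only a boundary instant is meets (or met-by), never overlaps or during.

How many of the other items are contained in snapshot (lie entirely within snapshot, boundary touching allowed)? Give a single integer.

Target snapshot = [173, 325].
backup [229, 258] → during → counts.
build [44, 84] → before → no.
deploy [211, 336] → overlapped-by → no.
onboarding [215, 244] → during → counts.
planning [27, 130] → before → no.
reindex [8, 154] → before → no.
soundcheck [208, 259] → during → counts.
sync_call [214, 308] → during → counts.
Total: 4.

4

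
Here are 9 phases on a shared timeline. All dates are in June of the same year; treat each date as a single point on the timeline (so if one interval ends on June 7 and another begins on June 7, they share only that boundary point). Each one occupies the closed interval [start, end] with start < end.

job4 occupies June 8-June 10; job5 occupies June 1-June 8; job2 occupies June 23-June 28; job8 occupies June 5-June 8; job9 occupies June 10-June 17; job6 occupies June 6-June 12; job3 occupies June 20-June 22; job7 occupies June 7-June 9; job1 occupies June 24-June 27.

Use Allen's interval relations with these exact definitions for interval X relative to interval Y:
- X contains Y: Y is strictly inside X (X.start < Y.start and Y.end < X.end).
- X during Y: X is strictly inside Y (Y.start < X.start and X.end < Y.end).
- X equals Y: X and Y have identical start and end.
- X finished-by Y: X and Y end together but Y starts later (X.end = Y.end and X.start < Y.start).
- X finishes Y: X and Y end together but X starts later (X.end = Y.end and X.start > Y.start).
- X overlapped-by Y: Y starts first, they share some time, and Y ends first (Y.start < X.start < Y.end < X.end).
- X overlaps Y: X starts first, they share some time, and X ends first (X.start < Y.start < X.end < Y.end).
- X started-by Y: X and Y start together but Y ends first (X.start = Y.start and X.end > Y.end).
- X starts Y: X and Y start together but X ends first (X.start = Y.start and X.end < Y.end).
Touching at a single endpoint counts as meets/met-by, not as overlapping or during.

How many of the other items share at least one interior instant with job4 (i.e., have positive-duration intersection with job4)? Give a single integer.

Target job4 = [June 8, June 10].
job1 [June 24, June 27] → after → no.
job2 [June 23, June 28] → after → no.
job3 [June 20, June 22] → after → no.
job5 [June 1, June 8] → meets → no.
job6 [June 6, June 12] → contains → counts.
job7 [June 7, June 9] → overlaps → counts.
job8 [June 5, June 8] → meets → no.
job9 [June 10, June 17] → met-by → no.
Total: 2.

2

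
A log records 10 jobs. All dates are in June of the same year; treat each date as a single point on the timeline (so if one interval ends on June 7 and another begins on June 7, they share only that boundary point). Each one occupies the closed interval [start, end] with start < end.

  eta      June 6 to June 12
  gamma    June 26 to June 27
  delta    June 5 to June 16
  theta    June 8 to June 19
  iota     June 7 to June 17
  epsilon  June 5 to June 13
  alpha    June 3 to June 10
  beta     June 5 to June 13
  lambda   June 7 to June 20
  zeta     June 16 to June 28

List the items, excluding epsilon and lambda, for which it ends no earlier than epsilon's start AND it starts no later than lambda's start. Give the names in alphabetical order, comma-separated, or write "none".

alpha, beta, delta, eta, iota

Conditions: its end is no earlier than epsilon's start (X.end >= June 5) AND its start is no later than lambda's start (X.start <= June 7).
alpha: end June 10 >= June 5? ✓; start June 3 <= June 7? ✓ → yes.
beta: end June 13 >= June 5? ✓; start June 5 <= June 7? ✓ → yes.
delta: end June 16 >= June 5? ✓; start June 5 <= June 7? ✓ → yes.
eta: end June 12 >= June 5? ✓; start June 6 <= June 7? ✓ → yes.
gamma: end June 27 >= June 5? ✓; start June 26 <= June 7? ✗ → no.
iota: end June 17 >= June 5? ✓; start June 7 <= June 7? ✓ → yes.
theta: end June 19 >= June 5? ✓; start June 8 <= June 7? ✗ → no.
zeta: end June 28 >= June 5? ✓; start June 16 <= June 7? ✗ → no.
Result: alpha, beta, delta, eta, iota.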